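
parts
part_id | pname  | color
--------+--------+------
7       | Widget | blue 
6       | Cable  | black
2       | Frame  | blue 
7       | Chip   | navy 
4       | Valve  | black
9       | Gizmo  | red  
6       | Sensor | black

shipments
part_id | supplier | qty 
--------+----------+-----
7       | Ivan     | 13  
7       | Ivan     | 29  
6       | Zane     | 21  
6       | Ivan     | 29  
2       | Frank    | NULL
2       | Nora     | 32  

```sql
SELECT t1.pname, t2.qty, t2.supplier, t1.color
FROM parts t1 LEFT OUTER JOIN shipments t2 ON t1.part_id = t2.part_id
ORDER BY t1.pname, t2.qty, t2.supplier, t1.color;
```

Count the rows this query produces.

LEFT JOIN keeps every row from `parts`; unmatched rows get NULL for `shipments`'s columns.
Matching on t1.part_id = t2.part_id.
- t1 row (part_id=7): matches 2 t2 row(s) → 2 output row(s).
- t1 row (part_id=6): matches 2 t2 row(s) → 2 output row(s).
- t1 row (part_id=2): matches 2 t2 row(s) → 2 output row(s).
- t1 row (part_id=7): matches 2 t2 row(s) → 2 output row(s).
- t1 row (part_id=4): no match → kept, t2 columns NULL.
- t1 row (part_id=9): no match → kept, t2 columns NULL.
- t1 row (part_id=6): matches 2 t2 row(s) → 2 output row(s).
Total: 10 matched + 2 padded = 12 rows.

12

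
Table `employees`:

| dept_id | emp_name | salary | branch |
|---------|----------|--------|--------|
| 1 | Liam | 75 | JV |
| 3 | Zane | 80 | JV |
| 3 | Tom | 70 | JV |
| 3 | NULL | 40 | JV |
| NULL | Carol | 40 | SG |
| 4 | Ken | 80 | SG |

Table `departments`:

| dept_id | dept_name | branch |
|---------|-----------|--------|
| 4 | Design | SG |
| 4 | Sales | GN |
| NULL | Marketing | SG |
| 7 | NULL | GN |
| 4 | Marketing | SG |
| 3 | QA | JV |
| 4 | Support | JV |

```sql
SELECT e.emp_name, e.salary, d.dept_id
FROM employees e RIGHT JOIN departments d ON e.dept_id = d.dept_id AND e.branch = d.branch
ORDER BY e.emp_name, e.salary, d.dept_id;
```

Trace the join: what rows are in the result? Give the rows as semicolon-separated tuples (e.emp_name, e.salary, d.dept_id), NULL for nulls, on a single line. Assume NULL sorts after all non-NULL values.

RIGHT JOIN keeps every row from `departments`; unmatched rows get NULL for `employees`'s columns.
Matching on e.dept_id = d.dept_id AND e.branch = d.branch. A NULL in a compared column never satisfies the condition.
- e row (dept_id=1, branch=JV): no match.
- e row (dept_id=3, branch=JV): matches 1 d row(s) → 1 output row(s).
- e row (dept_id=3, branch=JV): matches 1 d row(s) → 1 output row(s).
- e row (dept_id=3, branch=JV): matches 1 d row(s) → 1 output row(s).
- e row (dept_id=NULL, branch=SG): no match.
- e row (dept_id=4, branch=SG): matches 2 d row(s) → 2 output row(s).
- 4 d row(s) had no e match → kept, e columns NULL.
After projecting and ordering:
e.emp_name | e.salary | d.dept_id
Ken | 80 | 4
Ken | 80 | 4
Tom | 70 | 3
Zane | 80 | 3
NULL | 40 | 3
NULL | NULL | 4
NULL | NULL | 4
NULL | NULL | 7
NULL | NULL | NULL

(Ken, 80, 4); (Ken, 80, 4); (Tom, 70, 3); (Zane, 80, 3); (NULL, 40, 3); (NULL, NULL, 4); (NULL, NULL, 4); (NULL, NULL, 7); (NULL, NULL, NULL)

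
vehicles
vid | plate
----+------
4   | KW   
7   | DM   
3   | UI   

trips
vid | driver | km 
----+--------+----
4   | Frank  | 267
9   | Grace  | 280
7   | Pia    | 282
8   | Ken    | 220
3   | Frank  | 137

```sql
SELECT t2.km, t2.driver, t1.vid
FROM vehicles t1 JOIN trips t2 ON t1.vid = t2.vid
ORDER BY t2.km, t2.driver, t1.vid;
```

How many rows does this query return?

INNER JOIN keeps only pairs where the ON condition holds.
Matching on t1.vid = t2.vid.
- t1 row (vid=4): matches 1 t2 row(s) → 1 output row(s).
- t1 row (vid=7): matches 1 t2 row(s) → 1 output row(s).
- t1 row (vid=3): matches 1 t2 row(s) → 1 output row(s).
Total: 3 rows.

3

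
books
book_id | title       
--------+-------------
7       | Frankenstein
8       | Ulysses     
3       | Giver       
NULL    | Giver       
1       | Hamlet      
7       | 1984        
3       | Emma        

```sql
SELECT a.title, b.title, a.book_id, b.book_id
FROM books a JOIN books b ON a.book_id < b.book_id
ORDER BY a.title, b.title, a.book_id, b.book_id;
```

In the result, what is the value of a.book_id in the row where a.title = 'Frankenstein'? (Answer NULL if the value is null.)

INNER JOIN keeps only pairs where the ON condition holds.
Matching on a.book_id < b.book_id. A NULL in a compared column never satisfies the condition.
- a (book_id=7) pairs with 1 row(s) of b.
- a (book_id=8) has no partner → excluded.
- a (book_id=3) pairs with 3 row(s) of b.
- a (book_id=NULL) has no partner → excluded.
- a (book_id=1) pairs with 5 row(s) of b.
- a (book_id=7) pairs with 1 row(s) of b.
- a (book_id=3) pairs with 3 row(s) of b.

7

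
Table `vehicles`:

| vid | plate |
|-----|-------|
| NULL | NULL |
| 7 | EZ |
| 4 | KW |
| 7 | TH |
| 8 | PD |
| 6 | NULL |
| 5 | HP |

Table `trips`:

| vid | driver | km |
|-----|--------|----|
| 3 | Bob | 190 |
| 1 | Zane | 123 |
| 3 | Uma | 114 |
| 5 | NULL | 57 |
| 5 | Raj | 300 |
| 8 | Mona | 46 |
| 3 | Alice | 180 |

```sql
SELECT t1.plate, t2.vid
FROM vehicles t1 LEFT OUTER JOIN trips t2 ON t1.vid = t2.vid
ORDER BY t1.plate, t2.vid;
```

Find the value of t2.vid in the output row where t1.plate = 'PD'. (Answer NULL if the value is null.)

8

LEFT JOIN keeps every row from `vehicles`; unmatched rows get NULL for `trips`'s columns.
Matching on t1.vid = t2.vid. A NULL in a compared column never satisfies the condition.
- t1 row (vid=NULL): no match → kept, t2 columns NULL.
- t1 row (vid=7): no match → kept, t2 columns NULL.
- t1 row (vid=4): no match → kept, t2 columns NULL.
- t1 row (vid=7): no match → kept, t2 columns NULL.
- t1 row (vid=8): matches 1 t2 row(s) → 1 output row(s).
- t1 row (vid=6): no match → kept, t2 columns NULL.
- t1 row (vid=5): matches 2 t2 row(s) → 2 output row(s).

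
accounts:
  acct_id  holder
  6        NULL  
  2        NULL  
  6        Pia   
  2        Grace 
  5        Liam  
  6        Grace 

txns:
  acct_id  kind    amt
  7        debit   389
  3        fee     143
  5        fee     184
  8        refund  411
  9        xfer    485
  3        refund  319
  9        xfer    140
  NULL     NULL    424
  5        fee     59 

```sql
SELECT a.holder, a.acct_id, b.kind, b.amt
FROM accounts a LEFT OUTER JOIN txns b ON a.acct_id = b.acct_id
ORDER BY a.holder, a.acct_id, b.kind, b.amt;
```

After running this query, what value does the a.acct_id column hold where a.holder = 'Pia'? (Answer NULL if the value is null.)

6

LEFT JOIN keeps every row from `accounts`; unmatched rows get NULL for `txns`'s columns.
Matching on a.acct_id = b.acct_id. A NULL in a compared column never satisfies the condition.
Matched pairs: 2; unmatched a rows kept: 5.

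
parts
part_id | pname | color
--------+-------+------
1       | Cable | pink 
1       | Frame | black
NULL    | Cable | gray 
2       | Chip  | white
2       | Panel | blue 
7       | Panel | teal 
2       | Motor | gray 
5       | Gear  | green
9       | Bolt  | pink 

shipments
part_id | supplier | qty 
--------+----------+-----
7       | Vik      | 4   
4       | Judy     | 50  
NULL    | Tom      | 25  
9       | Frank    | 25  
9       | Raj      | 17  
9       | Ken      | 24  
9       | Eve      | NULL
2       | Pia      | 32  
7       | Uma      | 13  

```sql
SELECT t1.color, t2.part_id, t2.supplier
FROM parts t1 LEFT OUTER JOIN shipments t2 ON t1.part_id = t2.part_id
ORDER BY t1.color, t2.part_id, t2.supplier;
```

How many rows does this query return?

LEFT JOIN keeps every row from `parts`; unmatched rows get NULL for `shipments`'s columns.
Matching on t1.part_id = t2.part_id. A NULL in a compared column never satisfies the condition.
- t1[0] part_id=1 → no match; kept with NULLs on the t2 side.
- t1[1] part_id=1 → no match; kept with NULLs on the t2 side.
- t1[2] part_id=NULL → no match; kept with NULLs on the t2 side.
- t1[3] part_id=2 → 1 match(es) in t2 → 1 row(s).
- t1[4] part_id=2 → 1 match(es) in t2 → 1 row(s).
- t1[5] part_id=7 → 2 match(es) in t2 → 2 row(s).
- t1[6] part_id=2 → 1 match(es) in t2 → 1 row(s).
- t1[7] part_id=5 → no match; kept with NULLs on the t2 side.
- t1[8] part_id=9 → 4 match(es) in t2 → 4 row(s).
Total: 9 matched + 4 padded = 13 rows.

13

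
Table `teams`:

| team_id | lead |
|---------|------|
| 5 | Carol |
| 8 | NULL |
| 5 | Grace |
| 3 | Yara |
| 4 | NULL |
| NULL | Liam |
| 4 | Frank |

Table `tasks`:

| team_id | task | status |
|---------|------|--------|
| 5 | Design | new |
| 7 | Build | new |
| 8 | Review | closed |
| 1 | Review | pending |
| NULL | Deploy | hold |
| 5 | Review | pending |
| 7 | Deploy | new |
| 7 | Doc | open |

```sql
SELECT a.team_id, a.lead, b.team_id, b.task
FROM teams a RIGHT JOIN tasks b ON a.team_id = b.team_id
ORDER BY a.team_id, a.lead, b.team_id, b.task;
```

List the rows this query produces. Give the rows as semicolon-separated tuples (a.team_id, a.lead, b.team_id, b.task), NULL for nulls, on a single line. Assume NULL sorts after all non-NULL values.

(5, Carol, 5, Design); (5, Carol, 5, Review); (5, Grace, 5, Design); (5, Grace, 5, Review); (8, NULL, 8, Review); (NULL, NULL, 1, Review); (NULL, NULL, 7, Build); (NULL, NULL, 7, Deploy); (NULL, NULL, 7, Doc); (NULL, NULL, NULL, Deploy)

RIGHT JOIN keeps every row from `tasks`; unmatched rows get NULL for `teams`'s columns.
Matching on a.team_id = b.team_id. A NULL in a compared column never satisfies the condition.
- a row (team_id=5): matches 2 b row(s) → 2 output row(s).
- a row (team_id=8): matches 1 b row(s) → 1 output row(s).
- a row (team_id=5): matches 2 b row(s) → 2 output row(s).
- a row (team_id=3): no match.
- a row (team_id=4): no match.
- a row (team_id=NULL): no match.
- a row (team_id=4): no match.
- 5 b row(s) had no a match → kept, a columns NULL.
After projecting and ordering:
a.team_id | a.lead | b.team_id | b.task
5 | Carol | 5 | Design
5 | Carol | 5 | Review
5 | Grace | 5 | Design
5 | Grace | 5 | Review
8 | NULL | 8 | Review
NULL | NULL | 1 | Review
NULL | NULL | 7 | Build
NULL | NULL | 7 | Deploy
NULL | NULL | 7 | Doc
NULL | NULL | NULL | Deploy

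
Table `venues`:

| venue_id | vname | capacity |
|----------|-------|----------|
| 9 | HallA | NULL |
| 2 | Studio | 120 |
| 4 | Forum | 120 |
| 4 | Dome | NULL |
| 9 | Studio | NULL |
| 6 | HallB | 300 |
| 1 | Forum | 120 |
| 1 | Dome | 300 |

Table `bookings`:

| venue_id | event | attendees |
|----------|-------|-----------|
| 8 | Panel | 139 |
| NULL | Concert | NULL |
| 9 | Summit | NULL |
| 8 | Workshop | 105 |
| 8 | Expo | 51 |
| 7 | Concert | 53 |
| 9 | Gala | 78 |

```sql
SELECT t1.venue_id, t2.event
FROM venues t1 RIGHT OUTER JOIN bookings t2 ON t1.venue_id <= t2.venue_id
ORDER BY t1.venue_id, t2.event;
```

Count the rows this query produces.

RIGHT JOIN keeps every row from `bookings`; unmatched rows get NULL for `venues`'s columns.
Matching on t1.venue_id <= t2.venue_id. A NULL in a compared column never satisfies the condition.
Matched pairs: 40; unmatched t2 rows kept: 1.
Total: 40 matched + 1 padded = 41 rows.

41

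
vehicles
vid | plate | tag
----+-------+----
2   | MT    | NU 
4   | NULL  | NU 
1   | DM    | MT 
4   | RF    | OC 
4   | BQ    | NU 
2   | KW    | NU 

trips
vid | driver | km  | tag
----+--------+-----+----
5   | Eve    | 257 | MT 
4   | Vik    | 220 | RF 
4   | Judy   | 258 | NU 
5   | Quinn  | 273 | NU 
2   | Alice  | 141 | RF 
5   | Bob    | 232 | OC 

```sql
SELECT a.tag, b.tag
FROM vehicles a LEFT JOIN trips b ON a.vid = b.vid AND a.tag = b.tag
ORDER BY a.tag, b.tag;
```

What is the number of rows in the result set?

LEFT JOIN keeps every row from `vehicles`; unmatched rows get NULL for `trips`'s columns.
Matching on a.vid = b.vid AND a.tag = b.tag.
- vid=2, tag=NU: no b row matches, row kept with b columns NULL.
- vid=4, tag=NU: 1 matching b row(s), so 1 row(s) emitted.
- vid=1, tag=MT: no b row matches, row kept with b columns NULL.
- vid=4, tag=OC: no b row matches, row kept with b columns NULL.
- vid=4, tag=NU: 1 matching b row(s), so 1 row(s) emitted.
- vid=2, tag=NU: no b row matches, row kept with b columns NULL.
Total: 2 matched + 4 padded = 6 rows.

6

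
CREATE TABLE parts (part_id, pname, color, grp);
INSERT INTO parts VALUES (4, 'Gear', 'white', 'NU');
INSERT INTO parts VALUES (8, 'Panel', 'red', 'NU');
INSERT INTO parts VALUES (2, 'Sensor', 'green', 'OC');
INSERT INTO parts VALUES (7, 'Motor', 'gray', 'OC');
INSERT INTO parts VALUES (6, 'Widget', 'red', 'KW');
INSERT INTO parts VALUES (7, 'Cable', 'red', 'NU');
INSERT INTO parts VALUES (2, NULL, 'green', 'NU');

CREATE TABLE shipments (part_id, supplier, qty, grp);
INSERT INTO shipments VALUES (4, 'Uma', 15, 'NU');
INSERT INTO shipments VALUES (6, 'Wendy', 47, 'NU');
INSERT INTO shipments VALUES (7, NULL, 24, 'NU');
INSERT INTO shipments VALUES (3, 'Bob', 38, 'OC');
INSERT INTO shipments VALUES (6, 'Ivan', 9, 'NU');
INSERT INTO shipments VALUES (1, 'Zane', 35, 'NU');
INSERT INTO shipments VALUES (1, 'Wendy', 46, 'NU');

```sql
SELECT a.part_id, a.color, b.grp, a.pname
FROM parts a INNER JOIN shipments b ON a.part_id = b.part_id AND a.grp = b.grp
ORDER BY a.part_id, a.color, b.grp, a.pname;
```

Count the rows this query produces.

INNER JOIN keeps only pairs where the ON condition holds.
Matching on a.part_id = b.part_id AND a.grp = b.grp.
- part_id=4, grp=NU: 1 matching b row(s), so 1 row(s) emitted.
- part_id=8, grp=NU: no matching b row, dropped.
- part_id=2, grp=OC: no matching b row, dropped.
- part_id=7, grp=OC: no matching b row, dropped.
- part_id=6, grp=KW: no matching b row, dropped.
- part_id=7, grp=NU: 1 matching b row(s), so 1 row(s) emitted.
- part_id=2, grp=NU: no matching b row, dropped.
Total: 2 rows.

2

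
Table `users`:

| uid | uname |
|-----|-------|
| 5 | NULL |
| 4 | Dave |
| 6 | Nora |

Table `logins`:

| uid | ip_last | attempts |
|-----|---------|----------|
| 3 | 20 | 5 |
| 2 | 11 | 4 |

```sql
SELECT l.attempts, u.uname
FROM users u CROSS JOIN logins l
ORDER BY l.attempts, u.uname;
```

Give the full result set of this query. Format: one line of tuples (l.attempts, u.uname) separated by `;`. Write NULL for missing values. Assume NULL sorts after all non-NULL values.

CROSS JOIN pairs every row of `users` with every row of `logins`: 3 × 2 = 6 rows.

(4, Dave); (4, Nora); (4, NULL); (5, Dave); (5, Nora); (5, NULL)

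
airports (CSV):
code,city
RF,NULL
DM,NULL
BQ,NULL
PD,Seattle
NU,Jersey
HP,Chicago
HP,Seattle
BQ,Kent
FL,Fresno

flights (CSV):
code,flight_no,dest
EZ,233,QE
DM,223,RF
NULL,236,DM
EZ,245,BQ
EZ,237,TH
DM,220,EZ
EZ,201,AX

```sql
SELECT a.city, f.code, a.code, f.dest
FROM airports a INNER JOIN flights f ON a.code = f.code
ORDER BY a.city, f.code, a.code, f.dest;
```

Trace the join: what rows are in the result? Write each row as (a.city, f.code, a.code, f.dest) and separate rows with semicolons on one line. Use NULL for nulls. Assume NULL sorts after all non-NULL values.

INNER JOIN keeps only pairs where the ON condition holds.
Matching on a.code = f.code. A NULL in a compared column never satisfies the condition.
Matched pairs: 2.

(NULL, DM, DM, EZ); (NULL, DM, DM, RF)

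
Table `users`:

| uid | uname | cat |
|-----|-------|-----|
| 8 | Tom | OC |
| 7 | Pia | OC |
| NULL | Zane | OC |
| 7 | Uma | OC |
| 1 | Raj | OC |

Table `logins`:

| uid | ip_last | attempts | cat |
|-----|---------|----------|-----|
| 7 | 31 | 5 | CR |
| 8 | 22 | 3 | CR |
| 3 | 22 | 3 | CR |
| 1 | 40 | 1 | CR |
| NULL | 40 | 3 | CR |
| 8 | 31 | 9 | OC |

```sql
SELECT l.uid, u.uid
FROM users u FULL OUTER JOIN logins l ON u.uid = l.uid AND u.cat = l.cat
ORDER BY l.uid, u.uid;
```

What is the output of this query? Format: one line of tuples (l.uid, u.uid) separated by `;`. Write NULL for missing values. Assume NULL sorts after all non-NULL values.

(1, NULL); (3, NULL); (7, NULL); (8, 8); (8, NULL); (NULL, 1); (NULL, 7); (NULL, 7); (NULL, NULL); (NULL, NULL)

FULL OUTER JOIN keeps every row from both sides; unmatched rows get NULL for the other side's columns.
Matching on u.uid = l.uid AND u.cat = l.cat. A NULL in a compared column never satisfies the condition.
- uid=8, cat=OC: 1 matching l row(s), so 1 row(s) emitted.
- uid=7, cat=OC: no l row matches, row kept with l columns NULL.
- uid=NULL, cat=OC: no l row matches, row kept with l columns NULL.
- uid=7, cat=OC: no l row matches, row kept with l columns NULL.
- uid=1, cat=OC: no l row matches, row kept with l columns NULL.
- 5 row(s) from l found no u partner → padded with NULL.
After projecting and ordering:
l.uid | u.uid
1 | NULL
3 | NULL
7 | NULL
8 | 8
8 | NULL
NULL | 1
NULL | 7
NULL | 7
NULL | NULL
NULL | NULL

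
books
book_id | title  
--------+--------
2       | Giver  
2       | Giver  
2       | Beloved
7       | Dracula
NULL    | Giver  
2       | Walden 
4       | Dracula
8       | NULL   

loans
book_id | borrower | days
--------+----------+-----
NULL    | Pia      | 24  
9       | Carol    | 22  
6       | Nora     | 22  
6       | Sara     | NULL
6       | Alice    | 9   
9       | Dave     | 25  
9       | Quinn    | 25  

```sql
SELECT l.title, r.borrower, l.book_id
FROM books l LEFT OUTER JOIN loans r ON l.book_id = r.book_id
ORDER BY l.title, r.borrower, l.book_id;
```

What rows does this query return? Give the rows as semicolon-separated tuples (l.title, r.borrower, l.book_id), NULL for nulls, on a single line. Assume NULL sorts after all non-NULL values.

LEFT JOIN keeps every row from `books`; unmatched rows get NULL for `loans`'s columns.
Matching on l.book_id = r.book_id. A NULL in a compared column never satisfies the condition.
- l row (book_id=2): no match → kept, r columns NULL.
- l row (book_id=2): no match → kept, r columns NULL.
- l row (book_id=2): no match → kept, r columns NULL.
- l row (book_id=7): no match → kept, r columns NULL.
- l row (book_id=NULL): no match → kept, r columns NULL.
- l row (book_id=2): no match → kept, r columns NULL.
- l row (book_id=4): no match → kept, r columns NULL.
- l row (book_id=8): no match → kept, r columns NULL.
After projecting and ordering:
l.title | r.borrower | l.book_id
Beloved | NULL | 2
Dracula | NULL | 4
Dracula | NULL | 7
Giver | NULL | 2
Giver | NULL | 2
Giver | NULL | NULL
Walden | NULL | 2
NULL | NULL | 8

(Beloved, NULL, 2); (Dracula, NULL, 4); (Dracula, NULL, 7); (Giver, NULL, 2); (Giver, NULL, 2); (Giver, NULL, NULL); (Walden, NULL, 2); (NULL, NULL, 8)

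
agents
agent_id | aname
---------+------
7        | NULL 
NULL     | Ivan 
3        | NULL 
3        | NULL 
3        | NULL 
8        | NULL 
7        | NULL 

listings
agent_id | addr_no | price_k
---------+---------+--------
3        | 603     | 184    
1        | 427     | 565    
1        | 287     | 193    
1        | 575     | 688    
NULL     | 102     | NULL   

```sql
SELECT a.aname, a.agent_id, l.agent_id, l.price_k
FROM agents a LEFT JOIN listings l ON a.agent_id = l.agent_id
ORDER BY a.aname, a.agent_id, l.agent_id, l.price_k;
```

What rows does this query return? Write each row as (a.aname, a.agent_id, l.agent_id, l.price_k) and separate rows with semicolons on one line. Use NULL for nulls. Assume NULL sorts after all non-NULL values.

LEFT JOIN keeps every row from `agents`; unmatched rows get NULL for `listings`'s columns.
Matching on a.agent_id = l.agent_id. A NULL in a compared column never satisfies the condition.
- agent_id=7: no l row matches, row kept with l columns NULL.
- agent_id=NULL: no l row matches, row kept with l columns NULL.
- agent_id=3: 1 matching l row(s), so 1 row(s) emitted.
- agent_id=3: 1 matching l row(s), so 1 row(s) emitted.
- agent_id=3: 1 matching l row(s), so 1 row(s) emitted.
- agent_id=8: no l row matches, row kept with l columns NULL.
- agent_id=7: no l row matches, row kept with l columns NULL.
After projecting and ordering:
a.aname | a.agent_id | l.agent_id | l.price_k
Ivan | NULL | NULL | NULL
NULL | 3 | 3 | 184
NULL | 3 | 3 | 184
NULL | 3 | 3 | 184
NULL | 7 | NULL | NULL
NULL | 7 | NULL | NULL
NULL | 8 | NULL | NULL

(Ivan, NULL, NULL, NULL); (NULL, 3, 3, 184); (NULL, 3, 3, 184); (NULL, 3, 3, 184); (NULL, 7, NULL, NULL); (NULL, 7, NULL, NULL); (NULL, 8, NULL, NULL)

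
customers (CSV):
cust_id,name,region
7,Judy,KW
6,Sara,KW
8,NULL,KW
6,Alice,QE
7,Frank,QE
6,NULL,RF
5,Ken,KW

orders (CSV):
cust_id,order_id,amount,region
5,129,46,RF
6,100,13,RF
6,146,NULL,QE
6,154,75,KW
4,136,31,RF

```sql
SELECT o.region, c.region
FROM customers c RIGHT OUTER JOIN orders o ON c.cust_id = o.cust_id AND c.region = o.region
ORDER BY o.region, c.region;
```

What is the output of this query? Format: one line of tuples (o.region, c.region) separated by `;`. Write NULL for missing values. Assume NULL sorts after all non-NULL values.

RIGHT JOIN keeps every row from `orders`; unmatched rows get NULL for `customers`'s columns.
Matching on c.cust_id = o.cust_id AND c.region = o.region.
Matched pairs: 3; unmatched o rows kept: 2.

(KW, KW); (QE, QE); (RF, RF); (RF, NULL); (RF, NULL)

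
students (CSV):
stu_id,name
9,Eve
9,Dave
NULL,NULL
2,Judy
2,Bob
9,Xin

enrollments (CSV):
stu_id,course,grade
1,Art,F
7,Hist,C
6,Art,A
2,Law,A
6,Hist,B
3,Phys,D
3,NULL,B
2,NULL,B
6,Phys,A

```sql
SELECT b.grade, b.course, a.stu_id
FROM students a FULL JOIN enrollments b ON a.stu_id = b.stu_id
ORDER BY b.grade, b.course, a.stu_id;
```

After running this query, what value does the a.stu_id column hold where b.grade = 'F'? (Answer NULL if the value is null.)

NULL

FULL OUTER JOIN keeps every row from both sides; unmatched rows get NULL for the other side's columns.
Matching on a.stu_id = b.stu_id. A NULL in a compared column never satisfies the condition.
- a (stu_id=9) has no partner → padded with NULL.
- a (stu_id=9) has no partner → padded with NULL.
- a (stu_id=NULL) has no partner → padded with NULL.
- a (stu_id=2) pairs with 2 row(s) of b.
- a (stu_id=2) pairs with 2 row(s) of b.
- a (stu_id=9) has no partner → padded with NULL.
- 7 row(s) from b found no a partner → padded with NULL.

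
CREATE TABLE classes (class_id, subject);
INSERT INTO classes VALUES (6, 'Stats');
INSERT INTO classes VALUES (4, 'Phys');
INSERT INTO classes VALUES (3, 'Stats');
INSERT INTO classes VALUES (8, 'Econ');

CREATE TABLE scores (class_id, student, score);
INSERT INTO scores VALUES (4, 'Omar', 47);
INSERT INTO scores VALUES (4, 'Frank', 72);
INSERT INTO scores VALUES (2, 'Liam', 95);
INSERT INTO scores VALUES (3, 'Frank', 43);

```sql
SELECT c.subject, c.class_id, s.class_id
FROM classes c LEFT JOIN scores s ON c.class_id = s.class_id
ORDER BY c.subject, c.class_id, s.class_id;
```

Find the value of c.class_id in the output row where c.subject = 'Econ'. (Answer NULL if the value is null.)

LEFT JOIN keeps every row from `classes`; unmatched rows get NULL for `scores`'s columns.
Matching on c.class_id = s.class_id.
Matched pairs: 3; unmatched c rows kept: 2.

8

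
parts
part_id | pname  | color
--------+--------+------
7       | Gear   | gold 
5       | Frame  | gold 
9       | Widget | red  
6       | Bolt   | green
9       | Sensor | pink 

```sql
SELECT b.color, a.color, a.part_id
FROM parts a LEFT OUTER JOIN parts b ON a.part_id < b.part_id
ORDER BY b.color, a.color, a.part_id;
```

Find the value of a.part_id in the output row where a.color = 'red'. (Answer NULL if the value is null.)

9

LEFT JOIN keeps every row from `parts a`; unmatched rows get NULL for `parts b`'s columns.
Matching on a.part_id < b.part_id.
Matched pairs: 9; unmatched a rows kept: 2.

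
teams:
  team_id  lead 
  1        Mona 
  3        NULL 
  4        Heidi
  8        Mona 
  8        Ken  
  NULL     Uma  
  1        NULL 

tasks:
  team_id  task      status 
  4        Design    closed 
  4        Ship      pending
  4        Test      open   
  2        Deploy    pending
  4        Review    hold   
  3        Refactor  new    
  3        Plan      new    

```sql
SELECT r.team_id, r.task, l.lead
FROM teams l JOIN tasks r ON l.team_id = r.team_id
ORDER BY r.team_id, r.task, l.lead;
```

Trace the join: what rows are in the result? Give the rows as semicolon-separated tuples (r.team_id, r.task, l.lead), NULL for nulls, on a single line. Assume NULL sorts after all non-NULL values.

INNER JOIN keeps only pairs where the ON condition holds.
Matching on l.team_id = r.team_id. A NULL in a compared column never satisfies the condition.
- l row (team_id=1): no match → dropped.
- l row (team_id=3): matches 2 r row(s) → 2 output row(s).
- l row (team_id=4): matches 4 r row(s) → 4 output row(s).
- l row (team_id=8): no match → dropped.
- l row (team_id=8): no match → dropped.
- l row (team_id=NULL): no match → dropped.
- l row (team_id=1): no match → dropped.
After projecting and ordering:
r.team_id | r.task | l.lead
3 | Plan | NULL
3 | Refactor | NULL
4 | Design | Heidi
4 | Review | Heidi
4 | Ship | Heidi
4 | Test | Heidi

(3, Plan, NULL); (3, Refactor, NULL); (4, Design, Heidi); (4, Review, Heidi); (4, Ship, Heidi); (4, Test, Heidi)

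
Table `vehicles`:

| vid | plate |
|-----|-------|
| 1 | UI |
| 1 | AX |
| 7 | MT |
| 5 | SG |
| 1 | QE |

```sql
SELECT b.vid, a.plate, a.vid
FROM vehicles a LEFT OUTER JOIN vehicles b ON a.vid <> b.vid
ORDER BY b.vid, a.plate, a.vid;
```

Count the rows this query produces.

14

LEFT JOIN keeps every row from `vehicles a`; unmatched rows get NULL for `vehicles b`'s columns.
Matching on a.vid <> b.vid.
- a (vid=1) pairs with 2 row(s) of b.
- a (vid=1) pairs with 2 row(s) of b.
- a (vid=7) pairs with 4 row(s) of b.
- a (vid=5) pairs with 4 row(s) of b.
- a (vid=1) pairs with 2 row(s) of b.
Total: 14 rows.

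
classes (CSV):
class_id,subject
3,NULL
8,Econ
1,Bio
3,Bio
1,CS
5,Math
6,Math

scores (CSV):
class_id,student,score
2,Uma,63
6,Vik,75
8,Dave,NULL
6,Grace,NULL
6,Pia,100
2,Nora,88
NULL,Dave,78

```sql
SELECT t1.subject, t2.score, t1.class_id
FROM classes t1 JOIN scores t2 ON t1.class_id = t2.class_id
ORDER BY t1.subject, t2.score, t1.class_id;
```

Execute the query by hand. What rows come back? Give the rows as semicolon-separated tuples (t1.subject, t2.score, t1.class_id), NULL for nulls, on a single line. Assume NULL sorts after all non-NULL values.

(Econ, NULL, 8); (Math, 75, 6); (Math, 100, 6); (Math, NULL, 6)

INNER JOIN keeps only pairs where the ON condition holds.
Matching on t1.class_id = t2.class_id. A NULL in a compared column never satisfies the condition.
- class_id=3: no matching t2 row, dropped.
- class_id=8: 1 matching t2 row(s), so 1 row(s) emitted.
- class_id=1: no matching t2 row, dropped.
- class_id=3: no matching t2 row, dropped.
- class_id=1: no matching t2 row, dropped.
- class_id=5: no matching t2 row, dropped.
- class_id=6: 3 matching t2 row(s), so 3 row(s) emitted.
After projecting and ordering:
t1.subject | t2.score | t1.class_id
Econ | NULL | 8
Math | 75 | 6
Math | 100 | 6
Math | NULL | 6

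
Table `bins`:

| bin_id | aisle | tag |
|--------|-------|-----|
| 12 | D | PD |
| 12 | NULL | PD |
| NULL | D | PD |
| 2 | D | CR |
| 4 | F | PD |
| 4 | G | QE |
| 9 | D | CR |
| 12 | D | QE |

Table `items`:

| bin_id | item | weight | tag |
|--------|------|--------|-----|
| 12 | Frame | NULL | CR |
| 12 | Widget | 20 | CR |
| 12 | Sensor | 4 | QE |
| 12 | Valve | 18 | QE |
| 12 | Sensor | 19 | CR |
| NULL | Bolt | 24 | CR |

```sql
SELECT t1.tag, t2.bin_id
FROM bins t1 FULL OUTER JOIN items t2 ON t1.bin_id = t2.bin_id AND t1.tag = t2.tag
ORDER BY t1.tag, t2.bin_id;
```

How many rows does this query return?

FULL OUTER JOIN keeps every row from both sides; unmatched rows get NULL for the other side's columns.
Matching on t1.bin_id = t2.bin_id AND t1.tag = t2.tag. A NULL in a compared column never satisfies the condition.
- t1 (bin_id=12, tag=PD) has no partner → padded with NULL.
- t1 (bin_id=12, tag=PD) has no partner → padded with NULL.
- t1 (bin_id=NULL, tag=PD) has no partner → padded with NULL.
- t1 (bin_id=2, tag=CR) has no partner → padded with NULL.
- t1 (bin_id=4, tag=PD) has no partner → padded with NULL.
- t1 (bin_id=4, tag=QE) has no partner → padded with NULL.
- t1 (bin_id=9, tag=CR) has no partner → padded with NULL.
- t1 (bin_id=12, tag=QE) pairs with 2 row(s) of t2.
- 4 row(s) from t2 found no t1 partner → padded with NULL.
Total: 2 matched + 11 padded = 13 rows.

13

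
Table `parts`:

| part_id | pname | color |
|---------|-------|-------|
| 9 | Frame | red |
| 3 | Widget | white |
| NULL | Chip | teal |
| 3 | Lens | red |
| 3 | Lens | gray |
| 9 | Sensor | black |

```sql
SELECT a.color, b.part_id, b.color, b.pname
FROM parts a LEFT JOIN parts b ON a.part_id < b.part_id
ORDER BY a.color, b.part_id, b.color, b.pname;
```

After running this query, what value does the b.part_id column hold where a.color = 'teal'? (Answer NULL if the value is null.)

LEFT JOIN keeps every row from `parts a`; unmatched rows get NULL for `parts b`'s columns.
Matching on a.part_id < b.part_id. A NULL in a compared column never satisfies the condition.
Matched pairs: 6; unmatched a rows kept: 3.

NULL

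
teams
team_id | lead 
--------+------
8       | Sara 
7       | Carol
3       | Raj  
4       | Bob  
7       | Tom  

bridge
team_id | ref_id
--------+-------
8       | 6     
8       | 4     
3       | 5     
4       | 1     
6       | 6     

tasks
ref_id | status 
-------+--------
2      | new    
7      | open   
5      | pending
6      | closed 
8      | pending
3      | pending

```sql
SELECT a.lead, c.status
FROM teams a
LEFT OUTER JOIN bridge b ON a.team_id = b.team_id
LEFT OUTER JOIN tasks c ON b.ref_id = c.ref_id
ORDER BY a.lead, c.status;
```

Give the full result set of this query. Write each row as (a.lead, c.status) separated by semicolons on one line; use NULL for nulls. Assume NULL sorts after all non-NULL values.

Joins associate left-to-right: teams LEFT JOIN bridge on team_id gives 6 intermediate row(s).
Then LEFT JOIN `tasks c` on ref_id: each of those 6 rows is kept; rows whose b.ref_id has no match in c get NULL for c's columns.

(Bob, NULL); (Carol, NULL); (Raj, pending); (Sara, closed); (Sara, NULL); (Tom, NULL)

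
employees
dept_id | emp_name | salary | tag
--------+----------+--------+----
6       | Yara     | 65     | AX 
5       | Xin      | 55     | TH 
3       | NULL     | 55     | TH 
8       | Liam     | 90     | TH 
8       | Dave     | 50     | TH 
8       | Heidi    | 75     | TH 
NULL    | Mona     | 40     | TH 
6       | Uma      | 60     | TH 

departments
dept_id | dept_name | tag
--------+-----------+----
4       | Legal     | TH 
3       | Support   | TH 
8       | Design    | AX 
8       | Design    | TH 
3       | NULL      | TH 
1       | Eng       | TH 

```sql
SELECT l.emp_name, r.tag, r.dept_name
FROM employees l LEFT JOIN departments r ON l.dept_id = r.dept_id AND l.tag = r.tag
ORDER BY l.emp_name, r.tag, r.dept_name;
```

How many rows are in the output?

LEFT JOIN keeps every row from `employees`; unmatched rows get NULL for `departments`'s columns.
Matching on l.dept_id = r.dept_id AND l.tag = r.tag. A NULL in a compared column never satisfies the condition.
- dept_id=6, tag=AX: no r row matches, row kept with r columns NULL.
- dept_id=5, tag=TH: no r row matches, row kept with r columns NULL.
- dept_id=3, tag=TH: 2 matching r row(s), so 2 row(s) emitted.
- dept_id=8, tag=TH: 1 matching r row(s), so 1 row(s) emitted.
- dept_id=8, tag=TH: 1 matching r row(s), so 1 row(s) emitted.
- dept_id=8, tag=TH: 1 matching r row(s), so 1 row(s) emitted.
- dept_id=NULL, tag=TH: no r row matches, row kept with r columns NULL.
- dept_id=6, tag=TH: no r row matches, row kept with r columns NULL.
Total: 5 matched + 4 padded = 9 rows.

9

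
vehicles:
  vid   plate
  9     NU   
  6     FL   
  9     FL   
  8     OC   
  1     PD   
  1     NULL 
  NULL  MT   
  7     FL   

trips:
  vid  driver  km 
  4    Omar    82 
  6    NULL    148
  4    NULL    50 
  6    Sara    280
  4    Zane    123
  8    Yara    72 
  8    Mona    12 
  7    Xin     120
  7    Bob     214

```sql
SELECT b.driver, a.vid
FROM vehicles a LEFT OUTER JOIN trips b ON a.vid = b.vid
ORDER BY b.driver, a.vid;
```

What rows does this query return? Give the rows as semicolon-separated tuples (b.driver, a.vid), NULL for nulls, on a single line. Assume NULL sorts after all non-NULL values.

LEFT JOIN keeps every row from `vehicles`; unmatched rows get NULL for `trips`'s columns.
Matching on a.vid = b.vid. A NULL in a compared column never satisfies the condition.
Matched pairs: 6; unmatched a rows kept: 5.

(Bob, 7); (Mona, 8); (Sara, 6); (Xin, 7); (Yara, 8); (NULL, 1); (NULL, 1); (NULL, 6); (NULL, 9); (NULL, 9); (NULL, NULL)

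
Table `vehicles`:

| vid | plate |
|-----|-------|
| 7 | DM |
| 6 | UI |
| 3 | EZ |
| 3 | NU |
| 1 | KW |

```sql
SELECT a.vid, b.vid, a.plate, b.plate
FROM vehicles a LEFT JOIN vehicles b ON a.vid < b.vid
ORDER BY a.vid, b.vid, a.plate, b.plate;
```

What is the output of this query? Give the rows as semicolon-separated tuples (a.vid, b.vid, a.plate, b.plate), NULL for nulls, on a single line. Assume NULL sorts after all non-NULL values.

LEFT JOIN keeps every row from `vehicles a`; unmatched rows get NULL for `vehicles b`'s columns.
Matching on a.vid < b.vid.
- a[0] vid=7 → no match; kept with NULLs on the b side.
- a[1] vid=6 → 1 match(es) in b → 1 row(s).
- a[2] vid=3 → 2 match(es) in b → 2 row(s).
- a[3] vid=3 → 2 match(es) in b → 2 row(s).
- a[4] vid=1 → 4 match(es) in b → 4 row(s).
After projecting and ordering:
a.vid | b.vid | a.plate | b.plate
1 | 3 | KW | EZ
1 | 3 | KW | NU
1 | 6 | KW | UI
1 | 7 | KW | DM
3 | 6 | EZ | UI
3 | 6 | NU | UI
3 | 7 | EZ | DM
3 | 7 | NU | DM
6 | 7 | UI | DM
7 | NULL | DM | NULL

(1, 3, KW, EZ); (1, 3, KW, NU); (1, 6, KW, UI); (1, 7, KW, DM); (3, 6, EZ, UI); (3, 6, NU, UI); (3, 7, EZ, DM); (3, 7, NU, DM); (6, 7, UI, DM); (7, NULL, DM, NULL)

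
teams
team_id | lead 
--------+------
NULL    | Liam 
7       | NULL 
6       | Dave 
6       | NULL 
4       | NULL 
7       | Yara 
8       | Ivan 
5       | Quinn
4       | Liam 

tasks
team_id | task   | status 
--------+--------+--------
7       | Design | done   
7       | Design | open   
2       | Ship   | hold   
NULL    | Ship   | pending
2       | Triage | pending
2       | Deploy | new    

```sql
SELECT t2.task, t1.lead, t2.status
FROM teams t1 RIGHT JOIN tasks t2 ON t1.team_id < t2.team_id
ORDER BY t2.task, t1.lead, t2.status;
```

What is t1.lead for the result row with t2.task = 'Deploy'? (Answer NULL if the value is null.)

NULL

RIGHT JOIN keeps every row from `tasks`; unmatched rows get NULL for `teams`'s columns.
Matching on t1.team_id < t2.team_id. A NULL in a compared column never satisfies the condition.
- t1[0] team_id=NULL → no match.
- t1[1] team_id=7 → no match.
- t1[2] team_id=6 → 2 match(es) in t2 → 2 row(s).
- t1[3] team_id=6 → 2 match(es) in t2 → 2 row(s).
- t1[4] team_id=4 → 2 match(es) in t2 → 2 row(s).
- t1[5] team_id=7 → no match.
- t1[6] team_id=8 → no match.
- t1[7] team_id=5 → 2 match(es) in t2 → 2 row(s).
- t1[8] team_id=4 → 2 match(es) in t2 → 2 row(s).
- plus 4 unmatched t2 row(s), each kept with NULL t1 columns.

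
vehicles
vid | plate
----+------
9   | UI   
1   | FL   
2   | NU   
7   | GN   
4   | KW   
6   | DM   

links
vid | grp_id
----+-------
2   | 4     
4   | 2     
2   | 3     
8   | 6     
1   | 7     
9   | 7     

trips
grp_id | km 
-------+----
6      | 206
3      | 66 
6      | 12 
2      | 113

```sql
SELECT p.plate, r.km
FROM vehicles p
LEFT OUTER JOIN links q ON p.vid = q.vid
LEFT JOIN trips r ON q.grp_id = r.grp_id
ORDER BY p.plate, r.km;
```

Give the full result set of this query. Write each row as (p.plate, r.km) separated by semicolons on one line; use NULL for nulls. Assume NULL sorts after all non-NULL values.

(DM, NULL); (FL, NULL); (GN, NULL); (KW, 113); (NU, 66); (NU, NULL); (UI, NULL)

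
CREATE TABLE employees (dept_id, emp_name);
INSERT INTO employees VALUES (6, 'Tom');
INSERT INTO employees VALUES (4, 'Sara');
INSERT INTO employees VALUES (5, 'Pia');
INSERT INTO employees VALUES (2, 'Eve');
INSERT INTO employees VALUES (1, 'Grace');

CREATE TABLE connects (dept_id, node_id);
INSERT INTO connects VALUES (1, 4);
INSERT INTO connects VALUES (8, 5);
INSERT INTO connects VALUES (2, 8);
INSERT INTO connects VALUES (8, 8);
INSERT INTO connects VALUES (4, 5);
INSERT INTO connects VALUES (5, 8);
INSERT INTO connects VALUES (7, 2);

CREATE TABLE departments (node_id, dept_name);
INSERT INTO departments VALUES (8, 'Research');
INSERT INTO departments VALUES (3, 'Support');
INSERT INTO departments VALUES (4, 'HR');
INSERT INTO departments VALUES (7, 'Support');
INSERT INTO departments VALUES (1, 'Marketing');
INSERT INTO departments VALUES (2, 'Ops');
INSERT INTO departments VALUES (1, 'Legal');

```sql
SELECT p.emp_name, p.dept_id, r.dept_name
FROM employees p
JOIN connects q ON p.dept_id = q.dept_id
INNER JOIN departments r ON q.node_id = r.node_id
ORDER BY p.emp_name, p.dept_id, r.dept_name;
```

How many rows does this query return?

3

Evaluate left to right. First `employees p INNER JOIN connects q` on dept_id: 4 row(s).
Then INNER JOIN `departments r` on node_id: keep only rows whose q.node_id appears in r.
Result: 3 row(s).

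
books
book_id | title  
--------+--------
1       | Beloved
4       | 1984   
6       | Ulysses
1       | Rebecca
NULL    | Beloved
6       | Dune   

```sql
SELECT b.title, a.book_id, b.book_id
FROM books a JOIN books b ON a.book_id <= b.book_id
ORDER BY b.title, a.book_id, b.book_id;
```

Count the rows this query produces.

INNER JOIN keeps only pairs where the ON condition holds.
Matching on a.book_id <= b.book_id. A NULL in a compared column never satisfies the condition.
- book_id=1: 5 matching b row(s), so 5 row(s) emitted.
- book_id=4: 3 matching b row(s), so 3 row(s) emitted.
- book_id=6: 2 matching b row(s), so 2 row(s) emitted.
- book_id=1: 5 matching b row(s), so 5 row(s) emitted.
- book_id=NULL: no matching b row, dropped.
- book_id=6: 2 matching b row(s), so 2 row(s) emitted.
Total: 17 rows.

17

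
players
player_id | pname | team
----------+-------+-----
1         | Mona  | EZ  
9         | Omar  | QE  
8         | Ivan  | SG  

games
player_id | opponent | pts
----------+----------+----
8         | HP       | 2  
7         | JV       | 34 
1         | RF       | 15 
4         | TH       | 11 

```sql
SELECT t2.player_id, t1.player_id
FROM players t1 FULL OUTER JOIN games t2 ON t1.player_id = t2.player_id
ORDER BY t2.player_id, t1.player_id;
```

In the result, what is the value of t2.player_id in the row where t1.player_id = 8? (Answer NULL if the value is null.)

FULL OUTER JOIN keeps every row from both sides; unmatched rows get NULL for the other side's columns.
Matching on t1.player_id = t2.player_id.
Matched pairs: 2; unmatched t1 rows kept: 1; unmatched t2 rows kept: 2.

8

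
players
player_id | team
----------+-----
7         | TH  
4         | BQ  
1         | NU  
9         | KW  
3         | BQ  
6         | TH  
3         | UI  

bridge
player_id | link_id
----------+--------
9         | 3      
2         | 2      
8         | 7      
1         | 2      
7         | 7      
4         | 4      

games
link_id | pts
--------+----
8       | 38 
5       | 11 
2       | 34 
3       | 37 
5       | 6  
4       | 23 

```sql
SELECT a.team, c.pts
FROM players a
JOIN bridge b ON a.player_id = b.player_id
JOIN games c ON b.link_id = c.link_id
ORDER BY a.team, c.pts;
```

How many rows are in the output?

Joins associate left-to-right: players INNER JOIN bridge on player_id gives 4 intermediate row(s).
Then INNER JOIN `games c` on link_id: keep only rows whose b.link_id appears in c.
Result: 3 row(s).

3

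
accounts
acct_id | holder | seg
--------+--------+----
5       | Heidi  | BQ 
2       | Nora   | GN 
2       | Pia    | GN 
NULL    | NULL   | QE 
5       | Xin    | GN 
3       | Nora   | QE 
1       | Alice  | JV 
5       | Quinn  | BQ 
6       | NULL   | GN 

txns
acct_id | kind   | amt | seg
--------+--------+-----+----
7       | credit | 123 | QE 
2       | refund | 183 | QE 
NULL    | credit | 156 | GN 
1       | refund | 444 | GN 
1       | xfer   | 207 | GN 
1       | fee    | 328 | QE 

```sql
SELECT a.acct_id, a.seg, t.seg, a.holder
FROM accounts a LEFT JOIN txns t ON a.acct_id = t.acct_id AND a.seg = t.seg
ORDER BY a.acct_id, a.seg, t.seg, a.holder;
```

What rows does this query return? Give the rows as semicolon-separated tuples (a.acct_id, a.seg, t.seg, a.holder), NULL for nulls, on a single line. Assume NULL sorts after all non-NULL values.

LEFT JOIN keeps every row from `accounts`; unmatched rows get NULL for `txns`'s columns.
Matching on a.acct_id = t.acct_id AND a.seg = t.seg. A NULL in a compared column never satisfies the condition.
- a row (acct_id=5, seg=BQ): no match → kept, t columns NULL.
- a row (acct_id=2, seg=GN): no match → kept, t columns NULL.
- a row (acct_id=2, seg=GN): no match → kept, t columns NULL.
- a row (acct_id=NULL, seg=QE): no match → kept, t columns NULL.
- a row (acct_id=5, seg=GN): no match → kept, t columns NULL.
- a row (acct_id=3, seg=QE): no match → kept, t columns NULL.
- a row (acct_id=1, seg=JV): no match → kept, t columns NULL.
- a row (acct_id=5, seg=BQ): no match → kept, t columns NULL.
- a row (acct_id=6, seg=GN): no match → kept, t columns NULL.
After projecting and ordering:
a.acct_id | a.seg | t.seg | a.holder
1 | JV | NULL | Alice
2 | GN | NULL | Nora
2 | GN | NULL | Pia
3 | QE | NULL | Nora
5 | BQ | NULL | Heidi
5 | BQ | NULL | Quinn
5 | GN | NULL | Xin
6 | GN | NULL | NULL
NULL | QE | NULL | NULL

(1, JV, NULL, Alice); (2, GN, NULL, Nora); (2, GN, NULL, Pia); (3, QE, NULL, Nora); (5, BQ, NULL, Heidi); (5, BQ, NULL, Quinn); (5, GN, NULL, Xin); (6, GN, NULL, NULL); (NULL, QE, NULL, NULL)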